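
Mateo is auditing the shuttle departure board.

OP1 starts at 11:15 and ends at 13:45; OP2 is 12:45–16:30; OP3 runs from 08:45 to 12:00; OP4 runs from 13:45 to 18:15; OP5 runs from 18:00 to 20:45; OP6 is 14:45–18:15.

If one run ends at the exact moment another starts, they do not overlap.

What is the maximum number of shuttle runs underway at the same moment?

3

Sort all start/end points and keep a running count:
08:45 start OP3 → 1
11:15 start OP1 → 2
12:00 end OP3 → 1
12:45 start OP2 → 2
13:45 end OP1 → 1
13:45 start OP4 → 2
14:45 start OP6 → 3
16:30 end OP2 → 2
18:00 start OP5 → 3
18:15 end OP4 → 2
18:15 end OP6 → 1
20:45 end OP5 → 0
Peak is 3, at 14:45 (OP2, OP4, OP6).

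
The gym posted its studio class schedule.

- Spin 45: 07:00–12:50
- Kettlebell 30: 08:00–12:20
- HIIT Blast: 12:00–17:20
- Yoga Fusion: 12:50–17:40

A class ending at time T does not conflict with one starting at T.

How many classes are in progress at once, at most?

Walk through starts and ends in time order (an end at T is processed before a start at T):
07:00 start Spin 45 → 1
08:00 start Kettlebell 30 → 2
12:00 start HIIT Blast → 3
12:20 end Kettlebell 30 → 2
12:50 end Spin 45 → 1
12:50 start Yoga Fusion → 2
17:20 end HIIT Blast → 1
17:40 end Yoga Fusion → 0
Peak is 3, at 12:00 (HIIT Blast, Kettlebell 30, Spin 45).

3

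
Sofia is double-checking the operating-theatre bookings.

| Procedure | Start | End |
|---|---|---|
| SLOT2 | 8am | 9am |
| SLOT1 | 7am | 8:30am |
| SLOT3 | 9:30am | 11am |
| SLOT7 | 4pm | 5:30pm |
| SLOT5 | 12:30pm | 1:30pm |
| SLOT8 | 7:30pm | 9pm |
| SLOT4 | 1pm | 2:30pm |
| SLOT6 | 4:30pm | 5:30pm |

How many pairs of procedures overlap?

3

Sorted by start: SLOT1, SLOT2, SLOT3, SLOT5, SLOT4, SLOT7, SLOT6, SLOT8.
SLOT2 starts before SLOT1 ends → SLOT1 and SLOT2 overlap.
SLOT3 starts after SLOT1 ends, so nothing later overlaps SLOT1 either.
SLOT3 starts after SLOT2 ends, so nothing later overlaps SLOT2 either.
SLOT5 starts after SLOT3 ends, so nothing later overlaps SLOT3 either.
SLOT4 starts before SLOT5 ends → SLOT5 and SLOT4 overlap.
SLOT7 starts after SLOT5 ends, so nothing later overlaps SLOT5 either.
SLOT7 starts after SLOT4 ends, so nothing later overlaps SLOT4 either.
SLOT6 starts before SLOT7 ends → SLOT7 and SLOT6 overlap.
SLOT8 starts after SLOT7 ends.
SLOT8 starts after SLOT6 ends.
Overlapping pairs: SLOT1 & SLOT2, SLOT4 & SLOT5, SLOT6 & SLOT7 — 3 in total.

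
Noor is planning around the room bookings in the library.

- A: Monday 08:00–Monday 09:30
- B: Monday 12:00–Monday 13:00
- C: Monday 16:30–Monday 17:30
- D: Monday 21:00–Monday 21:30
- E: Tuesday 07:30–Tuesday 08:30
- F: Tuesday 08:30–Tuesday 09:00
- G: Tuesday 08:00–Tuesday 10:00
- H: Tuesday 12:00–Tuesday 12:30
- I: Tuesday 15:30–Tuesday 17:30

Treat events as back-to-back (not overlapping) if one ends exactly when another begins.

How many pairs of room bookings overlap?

Check each pair: they overlap iff neither finishes before the other starts.
Sorted by start: A, B, C, D, E, G, F, H, I.
B starts after A ends; A is clear from here.
C starts after B ends; B is clear from here.
D starts after C ends; C is clear from here.
E starts after D ends; D is clear from here.
G starts before E ends → E and G overlap.
F starts exactly when E ends (back-to-back, no overlap); E is clear from here.
F starts before G ends → G and F overlap.
H starts after G ends; G is clear from here.
H starts after F ends; F is clear from here.
I starts after H ends.
Overlapping pairs: E & G, F & G — 2 in total.

2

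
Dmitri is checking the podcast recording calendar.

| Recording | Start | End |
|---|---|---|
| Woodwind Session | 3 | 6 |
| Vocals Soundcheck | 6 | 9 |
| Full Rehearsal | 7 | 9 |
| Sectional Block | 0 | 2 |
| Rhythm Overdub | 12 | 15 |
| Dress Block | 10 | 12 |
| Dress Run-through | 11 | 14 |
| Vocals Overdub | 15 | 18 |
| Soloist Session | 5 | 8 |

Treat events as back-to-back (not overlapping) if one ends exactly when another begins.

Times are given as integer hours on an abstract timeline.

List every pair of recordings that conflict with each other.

Sorted by start: Sectional Block, Woodwind Session, Soloist Session, Vocals Soundcheck, Full Rehearsal, Dress Block, Dress Run-through, Rhythm Overdub, Vocals Overdub.
Woodwind Session starts after Sectional Block ends — done with Sectional Block.
Soloist Session starts before Woodwind Session ends → Woodwind Session and Soloist Session overlap.
Vocals Soundcheck starts exactly when Woodwind Session ends (back-to-back, no overlap) — done with Woodwind Session.
Vocals Soundcheck starts before Soloist Session ends → Soloist Session and Vocals Soundcheck overlap.
Full Rehearsal starts before Soloist Session ends → Soloist Session and Full Rehearsal overlap.
Dress Block starts after Soloist Session ends — done with Soloist Session.
Full Rehearsal starts before Vocals Soundcheck ends → Vocals Soundcheck and Full Rehearsal overlap.
Dress Block starts after Vocals Soundcheck ends — done with Vocals Soundcheck.
Dress Block starts after Full Rehearsal ends — done with Full Rehearsal.
Dress Run-through starts before Dress Block ends → Dress Block and Dress Run-through overlap.
Rhythm Overdub starts exactly when Dress Block ends (back-to-back, no overlap) — done with Dress Block.
Rhythm Overdub starts before Dress Run-through ends → Dress Run-through and Rhythm Overdub overlap.
Vocals Overdub starts after Dress Run-through ends.
Vocals Overdub starts exactly when Rhythm Overdub ends (back-to-back, no overlap).

Dress Block & Dress Run-through, Dress Run-through & Rhythm Overdub, Full Rehearsal & Soloist Session, Full Rehearsal & Vocals Soundcheck, Soloist Session & Vocals Soundcheck, Soloist Session & Woodwind Session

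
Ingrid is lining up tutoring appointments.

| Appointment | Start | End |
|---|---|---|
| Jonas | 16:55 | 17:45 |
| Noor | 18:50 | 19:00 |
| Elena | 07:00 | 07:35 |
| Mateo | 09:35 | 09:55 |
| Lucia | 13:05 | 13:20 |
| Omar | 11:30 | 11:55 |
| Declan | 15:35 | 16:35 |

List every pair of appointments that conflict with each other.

Check each pair: they overlap iff neither finishes before the other starts.
Sorted by start: Elena, Mateo, Omar, Lucia, Declan, Jonas, Noor.
Mateo starts after Elena ends; Elena is clear from here.
Omar starts after Mateo ends; Mateo is clear from here.
Lucia starts after Omar ends; Omar is clear from here.
Declan starts after Lucia ends; Lucia is clear from here.
Jonas starts after Declan ends; Declan is clear from here.
Noor starts after Jonas ends.

none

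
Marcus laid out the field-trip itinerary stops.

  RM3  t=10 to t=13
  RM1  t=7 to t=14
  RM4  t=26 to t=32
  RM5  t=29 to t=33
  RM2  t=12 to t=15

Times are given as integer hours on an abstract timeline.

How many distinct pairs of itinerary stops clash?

4

Check each pair: they overlap iff neither finishes before the other starts.
Sorted by start: RM1, RM3, RM2, RM4, RM5.
RM3 starts before RM1 ends → RM1 and RM3 overlap.
RM2 starts before RM1 ends → RM1 and RM2 overlap.
RM4 starts after RM1 ends, so RM1 has no further overlaps.
RM2 starts before RM3 ends → RM3 and RM2 overlap.
RM4 starts after RM3 ends, so RM3 has no further overlaps.
RM4 starts after RM2 ends, so RM2 has no further overlaps.
RM5 starts before RM4 ends → RM4 and RM5 overlap.
Overlapping pairs: RM1 & RM2, RM1 & RM3, RM2 & RM3, RM4 & RM5 — 4 in total.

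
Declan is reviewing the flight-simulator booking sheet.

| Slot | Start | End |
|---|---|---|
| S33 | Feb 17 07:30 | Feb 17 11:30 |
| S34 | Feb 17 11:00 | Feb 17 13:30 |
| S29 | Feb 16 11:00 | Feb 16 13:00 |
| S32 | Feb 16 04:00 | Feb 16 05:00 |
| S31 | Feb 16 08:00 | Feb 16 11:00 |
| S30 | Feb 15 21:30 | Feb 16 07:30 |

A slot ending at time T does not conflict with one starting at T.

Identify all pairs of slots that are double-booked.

S30 & S32, S33 & S34

Sorted by start: S30, S32, S31, S29, S33, S34.
S32 starts before S30 ends → S30 and S32 overlap.
S31 starts after S30 ends, so S30 has no further overlaps.
S31 starts after S32 ends, so S32 has no further overlaps.
S29 starts exactly when S31 ends (back-to-back, no overlap), so S31 has no further overlaps.
S33 starts after S29 ends, so S29 has no further overlaps.
S34 starts before S33 ends → S33 and S34 overlap.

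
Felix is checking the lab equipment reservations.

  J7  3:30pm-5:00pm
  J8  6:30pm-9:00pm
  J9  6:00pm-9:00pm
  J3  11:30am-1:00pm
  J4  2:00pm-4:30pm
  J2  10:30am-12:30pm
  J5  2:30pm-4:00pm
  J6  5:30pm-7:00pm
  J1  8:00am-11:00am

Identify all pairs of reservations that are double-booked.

J1 & J2, J2 & J3, J4 & J5, J4 & J7, J5 & J7, J6 & J8, J6 & J9, J8 & J9

Two intervals overlap when each starts before the other ends.
Sorted by start: J1, J2, J3, J4, J5, J7, J6, J9, J8.
J2 starts before J1 ends → J1 and J2 overlap.
J3 starts after J1 ends; J1 is clear from here.
J3 starts before J2 ends → J2 and J3 overlap.
J4 starts after J2 ends; J2 is clear from here.
J4 starts after J3 ends; J3 is clear from here.
J5 starts before J4 ends → J4 and J5 overlap.
J7 starts before J4 ends → J4 and J7 overlap.
J6 starts after J4 ends; J4 is clear from here.
J7 starts before J5 ends → J5 and J7 overlap.
J6 starts after J5 ends; J5 is clear from here.
J6 starts after J7 ends; J7 is clear from here.
J9 starts before J6 ends → J6 and J9 overlap.
J8 starts before J6 ends → J6 and J8 overlap.
J8 starts before J9 ends → J9 and J8 overlap.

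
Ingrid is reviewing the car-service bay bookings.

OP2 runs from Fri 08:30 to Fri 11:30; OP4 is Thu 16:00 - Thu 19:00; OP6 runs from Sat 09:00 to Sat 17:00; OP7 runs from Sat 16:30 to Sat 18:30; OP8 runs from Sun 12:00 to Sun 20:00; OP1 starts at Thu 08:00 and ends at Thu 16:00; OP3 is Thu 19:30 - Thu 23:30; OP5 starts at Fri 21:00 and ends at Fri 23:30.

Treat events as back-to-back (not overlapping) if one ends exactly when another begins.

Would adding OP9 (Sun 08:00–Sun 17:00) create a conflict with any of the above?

OP1: ends Thu 16:00 at or before OP9 starts Sun 08:00 → clear.
OP4: ends Thu 19:00 at or before OP9 starts Sun 08:00 → clear.
OP3: ends Thu 23:30 at or before OP9 starts Sun 08:00 → clear.
OP2: ends Fri 11:30 at or before OP9 starts Sun 08:00 → clear.
OP5: ends Fri 23:30 at or before OP9 starts Sun 08:00 → clear.
OP6: ends Sat 17:00 at or before OP9 starts Sun 08:00 → clear.
OP7: ends Sat 18:30 at or before OP9 starts Sun 08:00 → clear.
OP8: starts Sun 12:00 before OP9 ends Sun 17:00, and ends Sun 20:00 after OP9 starts Sun 08:00 → overlap.
OP9 overlaps OP8.

Yes — it overlaps OP8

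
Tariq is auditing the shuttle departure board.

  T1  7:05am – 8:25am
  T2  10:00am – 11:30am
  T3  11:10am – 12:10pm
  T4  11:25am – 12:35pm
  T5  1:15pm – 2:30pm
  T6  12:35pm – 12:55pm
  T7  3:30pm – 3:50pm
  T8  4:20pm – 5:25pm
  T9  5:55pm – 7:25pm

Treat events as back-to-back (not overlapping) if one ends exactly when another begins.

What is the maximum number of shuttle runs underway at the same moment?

Walk through starts and ends in time order (an end at T is processed before a start at T):
7:05am start T1 → 1
8:25am end T1 → 0
10:00am start T2 → 1
11:10am start T3 → 2
11:25am start T4 → 3
11:30am end T2 → 2
12:10pm end T3 → 1
12:35pm end T4 → 0
12:35pm start T6 → 1
12:55pm end T6 → 0
1:15pm start T5 → 1
2:30pm end T5 → 0
3:30pm start T7 → 1
3:50pm end T7 → 0
4:20pm start T8 → 1
5:25pm end T8 → 0
5:55pm start T9 → 1
7:25pm end T9 → 0
Peak is 3, at 11:25am (T2, T3, T4).

3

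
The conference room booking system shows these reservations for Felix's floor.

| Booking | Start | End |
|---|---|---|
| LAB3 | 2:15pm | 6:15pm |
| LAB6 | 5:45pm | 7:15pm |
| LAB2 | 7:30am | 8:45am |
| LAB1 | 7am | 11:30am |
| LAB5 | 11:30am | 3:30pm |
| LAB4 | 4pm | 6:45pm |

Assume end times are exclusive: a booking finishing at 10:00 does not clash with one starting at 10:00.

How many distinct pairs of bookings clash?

Sorted by start: LAB1, LAB2, LAB5, LAB3, LAB4, LAB6.
LAB2 starts before LAB1 ends → LAB1 and LAB2 overlap.
LAB5 starts exactly when LAB1 ends (back-to-back, no overlap), so nothing later overlaps LAB1 either.
LAB5 starts after LAB2 ends, so nothing later overlaps LAB2 either.
LAB3 starts before LAB5 ends → LAB5 and LAB3 overlap.
LAB4 starts after LAB5 ends, so nothing later overlaps LAB5 either.
LAB4 starts before LAB3 ends → LAB3 and LAB4 overlap.
LAB6 starts before LAB3 ends → LAB3 and LAB6 overlap.
LAB6 starts before LAB4 ends → LAB4 and LAB6 overlap.
Overlapping pairs: LAB1 & LAB2, LAB3 & LAB4, LAB3 & LAB5, LAB3 & LAB6, LAB4 & LAB6 — 5 in total.

5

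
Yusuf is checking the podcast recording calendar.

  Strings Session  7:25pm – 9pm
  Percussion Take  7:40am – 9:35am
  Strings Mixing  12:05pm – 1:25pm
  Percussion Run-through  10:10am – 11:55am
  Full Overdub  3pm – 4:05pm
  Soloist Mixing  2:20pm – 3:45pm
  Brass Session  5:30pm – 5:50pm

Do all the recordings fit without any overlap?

No

Sorted by start: Percussion Take, Percussion Run-through, Strings Mixing, Soloist Mixing, Full Overdub, Brass Session, Strings Session.
Percussion Run-through starts after Percussion Take ends — done with Percussion Take.
Strings Mixing starts after Percussion Run-through ends — done with Percussion Run-through.
Soloist Mixing starts after Strings Mixing ends — done with Strings Mixing.
Full Overdub starts before Soloist Mixing ends → Soloist Mixing and Full Overdub overlap.
That's a conflict, so the schedule is not conflict-free.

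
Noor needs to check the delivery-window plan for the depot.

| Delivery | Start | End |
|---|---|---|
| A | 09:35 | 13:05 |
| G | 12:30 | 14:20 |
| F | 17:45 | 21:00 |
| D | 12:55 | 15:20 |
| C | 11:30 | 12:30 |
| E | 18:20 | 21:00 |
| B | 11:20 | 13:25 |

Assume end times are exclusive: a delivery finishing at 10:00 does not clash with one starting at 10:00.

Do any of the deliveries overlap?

Check each pair: they overlap iff neither finishes before the other starts.
Sorted by start: A, B, C, G, D, F, E.
B starts before A ends → A and B overlap.
That's a conflict, so the schedule is not conflict-free.

Yes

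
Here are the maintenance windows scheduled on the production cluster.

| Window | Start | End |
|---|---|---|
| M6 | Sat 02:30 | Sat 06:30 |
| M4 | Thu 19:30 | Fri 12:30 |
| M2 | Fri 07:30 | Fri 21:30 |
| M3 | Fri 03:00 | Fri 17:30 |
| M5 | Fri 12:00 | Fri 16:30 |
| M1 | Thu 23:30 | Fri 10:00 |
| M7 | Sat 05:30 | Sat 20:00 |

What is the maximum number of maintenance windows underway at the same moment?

4

Walk through starts and ends in time order (an end at T is processed before a start at T):
Thu 19:30 start M4 → 1
Thu 23:30 start M1 → 2
Fri 03:00 start M3 → 3
Fri 07:30 start M2 → 4
Fri 10:00 end M1 → 3
Fri 12:00 start M5 → 4
Fri 12:30 end M4 → 3
Fri 16:30 end M5 → 2
Fri 17:30 end M3 → 1
Fri 21:30 end M2 → 0
Sat 02:30 start M6 → 1
Sat 05:30 start M7 → 2
Sat 06:30 end M6 → 1
Sat 20:00 end M7 → 0
Peak is 4, at Fri 07:30 (M1, M2, M3, M4).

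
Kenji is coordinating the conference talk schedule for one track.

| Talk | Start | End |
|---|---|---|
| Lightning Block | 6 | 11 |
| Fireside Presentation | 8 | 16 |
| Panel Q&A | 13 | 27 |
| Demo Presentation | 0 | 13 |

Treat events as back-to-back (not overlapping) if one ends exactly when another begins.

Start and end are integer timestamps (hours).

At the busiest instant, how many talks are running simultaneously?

3

Sweep the timeline, counting +1 at each start and −1 at each end (ends before starts at a tie):
0 start Demo Presentation → 1
6 start Lightning Block → 2
8 start Fireside Presentation → 3
11 end Lightning Block → 2
13 end Demo Presentation → 1
13 start Panel Q&A → 2
16 end Fireside Presentation → 1
27 end Panel Q&A → 0
Peak is 3, at 8 (Demo Presentation, Fireside Presentation, Lightning Block).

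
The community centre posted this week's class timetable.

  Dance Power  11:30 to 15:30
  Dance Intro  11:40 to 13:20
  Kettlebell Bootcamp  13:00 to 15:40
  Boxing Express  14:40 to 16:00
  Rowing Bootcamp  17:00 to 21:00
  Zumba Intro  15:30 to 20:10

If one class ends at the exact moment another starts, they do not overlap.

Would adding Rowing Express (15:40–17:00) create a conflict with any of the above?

Dance Power: ends 15:30 at or before Rowing Express starts 15:40 → clear.
Dance Intro: ends 13:20 at or before Rowing Express starts 15:40 → clear.
Kettlebell Bootcamp: ends 15:40 at or before Rowing Express starts 15:40 → clear.
Boxing Express: starts 14:40 before Rowing Express ends 17:00, and ends 16:00 after Rowing Express starts 15:40 → overlap.
Zumba Intro: starts 15:30 before Rowing Express ends 17:00, and ends 20:10 after Rowing Express starts 15:40 → overlap.
Rowing Bootcamp: starts 17:00 at or after Rowing Express ends 17:00 → clear.
Rowing Express overlaps Boxing Express, Zumba Intro.

Yes — it overlaps Boxing Express, Zumba Intro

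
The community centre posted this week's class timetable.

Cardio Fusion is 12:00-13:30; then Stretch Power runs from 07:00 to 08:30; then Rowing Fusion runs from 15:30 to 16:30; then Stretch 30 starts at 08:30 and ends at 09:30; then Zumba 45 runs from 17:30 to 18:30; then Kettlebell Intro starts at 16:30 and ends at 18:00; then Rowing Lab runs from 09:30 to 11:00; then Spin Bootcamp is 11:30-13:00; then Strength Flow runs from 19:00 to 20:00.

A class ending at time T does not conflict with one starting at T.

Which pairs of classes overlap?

Cardio Fusion & Spin Bootcamp, Kettlebell Intro & Zumba 45

Sorted by start: Stretch Power, Stretch 30, Rowing Lab, Spin Bootcamp, Cardio Fusion, Rowing Fusion, Kettlebell Intro, Zumba 45, Strength Flow.
Stretch 30 starts exactly when Stretch Power ends (back-to-back, no overlap); Stretch Power is clear from here.
Rowing Lab starts exactly when Stretch 30 ends (back-to-back, no overlap); Stretch 30 is clear from here.
Spin Bootcamp starts after Rowing Lab ends; Rowing Lab is clear from here.
Cardio Fusion starts before Spin Bootcamp ends → Spin Bootcamp and Cardio Fusion overlap.
Rowing Fusion starts after Spin Bootcamp ends; Spin Bootcamp is clear from here.
Rowing Fusion starts after Cardio Fusion ends; Cardio Fusion is clear from here.
Kettlebell Intro starts exactly when Rowing Fusion ends (back-to-back, no overlap); Rowing Fusion is clear from here.
Zumba 45 starts before Kettlebell Intro ends → Kettlebell Intro and Zumba 45 overlap.
Strength Flow starts after Kettlebell Intro ends.
Strength Flow starts after Zumba 45 ends.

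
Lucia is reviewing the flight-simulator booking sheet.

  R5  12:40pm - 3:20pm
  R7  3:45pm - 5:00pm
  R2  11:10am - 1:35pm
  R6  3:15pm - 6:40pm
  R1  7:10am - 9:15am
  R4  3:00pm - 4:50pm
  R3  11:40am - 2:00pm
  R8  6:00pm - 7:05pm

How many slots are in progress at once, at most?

Walk through starts and ends in time order (an end at T is processed before a start at T):
7:10am start R1 → 1
9:15am end R1 → 0
11:10am start R2 → 1
11:40am start R3 → 2
12:40pm start R5 → 3
1:35pm end R2 → 2
2:00pm end R3 → 1
3:00pm start R4 → 2
3:15pm start R6 → 3
3:20pm end R5 → 2
3:45pm start R7 → 3
4:50pm end R4 → 2
5:00pm end R7 → 1
6:00pm start R8 → 2
6:40pm end R6 → 1
7:05pm end R8 → 0
Peak is 3, at 12:40pm (R2, R3, R5).

3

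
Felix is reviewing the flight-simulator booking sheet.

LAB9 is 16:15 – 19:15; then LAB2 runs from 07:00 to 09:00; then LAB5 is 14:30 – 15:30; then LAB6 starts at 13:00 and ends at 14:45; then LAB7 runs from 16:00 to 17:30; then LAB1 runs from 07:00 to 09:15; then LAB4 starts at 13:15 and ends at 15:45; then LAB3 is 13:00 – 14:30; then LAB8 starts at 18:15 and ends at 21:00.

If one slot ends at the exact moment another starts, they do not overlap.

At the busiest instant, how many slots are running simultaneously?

3

Sort all start/end points and keep a running count:
07:00 start LAB1 → 1
07:00 start LAB2 → 2
09:00 end LAB2 → 1
09:15 end LAB1 → 0
13:00 start LAB3 → 1
13:00 start LAB6 → 2
13:15 start LAB4 → 3
14:30 end LAB3 → 2
14:30 start LAB5 → 3
14:45 end LAB6 → 2
15:30 end LAB5 → 1
15:45 end LAB4 → 0
16:00 start LAB7 → 1
16:15 start LAB9 → 2
17:30 end LAB7 → 1
18:15 start LAB8 → 2
19:15 end LAB9 → 1
21:00 end LAB8 → 0
Peak is 3, at 13:15 (LAB3, LAB4, LAB6).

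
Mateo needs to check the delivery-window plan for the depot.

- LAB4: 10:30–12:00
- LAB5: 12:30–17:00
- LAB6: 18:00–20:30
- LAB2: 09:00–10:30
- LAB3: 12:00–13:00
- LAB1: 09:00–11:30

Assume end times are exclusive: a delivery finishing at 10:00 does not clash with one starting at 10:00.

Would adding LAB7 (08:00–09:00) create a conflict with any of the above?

LAB1: starts 09:00 at or after LAB7 ends 09:00 → clear.
LAB2: starts 09:00 at or after LAB7 ends 09:00 → clear.
LAB4: starts 10:30 at or after LAB7 ends 09:00 → clear.
LAB3: starts 12:00 at or after LAB7 ends 09:00 → clear.
LAB5: starts 12:30 at or after LAB7 ends 09:00 → clear.
LAB6: starts 18:00 at or after LAB7 ends 09:00 → clear.

No — it doesn't clash with anything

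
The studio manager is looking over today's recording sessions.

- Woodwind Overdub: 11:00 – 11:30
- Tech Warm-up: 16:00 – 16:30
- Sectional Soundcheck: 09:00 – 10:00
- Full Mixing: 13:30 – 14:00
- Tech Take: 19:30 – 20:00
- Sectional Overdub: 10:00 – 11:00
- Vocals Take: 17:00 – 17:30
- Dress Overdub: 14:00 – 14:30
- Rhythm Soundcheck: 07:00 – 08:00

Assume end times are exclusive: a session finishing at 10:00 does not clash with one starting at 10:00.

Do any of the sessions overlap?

Sorted by start: Rhythm Soundcheck, Sectional Soundcheck, Sectional Overdub, Woodwind Overdub, Full Mixing, Dress Overdub, Tech Warm-up, Vocals Take, Tech Take.
Sectional Soundcheck starts after Rhythm Soundcheck ends, so Rhythm Soundcheck has no further overlaps.
Sectional Overdub starts exactly when Sectional Soundcheck ends (back-to-back, no overlap), so Sectional Soundcheck has no further overlaps.
Woodwind Overdub starts exactly when Sectional Overdub ends (back-to-back, no overlap), so Sectional Overdub has no further overlaps.
Full Mixing starts after Woodwind Overdub ends, so Woodwind Overdub has no further overlaps.
Dress Overdub starts exactly when Full Mixing ends (back-to-back, no overlap), so Full Mixing has no further overlaps.
Tech Warm-up starts after Dress Overdub ends, so Dress Overdub has no further overlaps.
Vocals Take starts after Tech Warm-up ends, so Tech Warm-up has no further overlaps.
Tech Take starts after Vocals Take ends.
Every pair is clear; the schedule has no overlaps.

No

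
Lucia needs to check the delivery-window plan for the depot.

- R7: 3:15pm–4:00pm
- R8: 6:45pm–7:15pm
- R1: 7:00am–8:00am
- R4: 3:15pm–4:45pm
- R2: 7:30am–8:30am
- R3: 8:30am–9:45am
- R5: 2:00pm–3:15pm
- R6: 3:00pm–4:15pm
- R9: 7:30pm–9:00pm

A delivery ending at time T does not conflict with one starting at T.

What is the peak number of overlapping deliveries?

Sweep the timeline, counting +1 at each start and −1 at each end (ends before starts at a tie):
7:00am start R1 → 1
7:30am start R2 → 2
8:00am end R1 → 1
8:30am end R2 → 0
8:30am start R3 → 1
9:45am end R3 → 0
2:00pm start R5 → 1
3:00pm start R6 → 2
3:15pm end R5 → 1
3:15pm start R4 → 2
3:15pm start R7 → 3
4:00pm end R7 → 2
4:15pm end R6 → 1
4:45pm end R4 → 0
6:45pm start R8 → 1
7:15pm end R8 → 0
7:30pm start R9 → 1
9:00pm end R9 → 0
Peak is 3, at 3:15pm (R4, R6, R7).

3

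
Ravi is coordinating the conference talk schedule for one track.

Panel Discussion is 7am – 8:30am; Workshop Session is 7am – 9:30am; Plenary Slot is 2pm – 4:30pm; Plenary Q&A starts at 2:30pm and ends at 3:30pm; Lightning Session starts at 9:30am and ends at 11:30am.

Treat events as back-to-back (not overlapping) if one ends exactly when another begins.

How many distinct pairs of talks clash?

2

Sorted by start: Panel Discussion, Workshop Session, Lightning Session, Plenary Slot, Plenary Q&A.
Workshop Session starts before Panel Discussion ends → Panel Discussion and Workshop Session overlap.
Lightning Session starts after Panel Discussion ends, so nothing later overlaps Panel Discussion either.
Lightning Session starts exactly when Workshop Session ends (back-to-back, no overlap), so nothing later overlaps Workshop Session either.
Plenary Slot starts after Lightning Session ends, so nothing later overlaps Lightning Session either.
Plenary Q&A starts before Plenary Slot ends → Plenary Slot and Plenary Q&A overlap.
Overlapping pairs: Panel Discussion & Workshop Session, Plenary Q&A & Plenary Slot — 2 in total.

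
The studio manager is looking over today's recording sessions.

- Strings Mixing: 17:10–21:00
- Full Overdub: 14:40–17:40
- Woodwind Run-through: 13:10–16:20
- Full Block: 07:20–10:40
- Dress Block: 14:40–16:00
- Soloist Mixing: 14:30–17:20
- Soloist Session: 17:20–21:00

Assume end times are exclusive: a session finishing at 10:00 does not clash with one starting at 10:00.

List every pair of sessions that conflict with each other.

Sorted by start: Full Block, Woodwind Run-through, Soloist Mixing, Dress Block, Full Overdub, Strings Mixing, Soloist Session.
Woodwind Run-through starts after Full Block ends, so nothing later overlaps Full Block either.
Soloist Mixing starts before Woodwind Run-through ends → Woodwind Run-through and Soloist Mixing overlap.
Dress Block starts before Woodwind Run-through ends → Woodwind Run-through and Dress Block overlap.
Full Overdub starts before Woodwind Run-through ends → Woodwind Run-through and Full Overdub overlap.
Strings Mixing starts after Woodwind Run-through ends, so nothing later overlaps Woodwind Run-through either.
Dress Block starts before Soloist Mixing ends → Soloist Mixing and Dress Block overlap.
Full Overdub starts before Soloist Mixing ends → Soloist Mixing and Full Overdub overlap.
Strings Mixing starts before Soloist Mixing ends → Soloist Mixing and Strings Mixing overlap.
Soloist Session starts exactly when Soloist Mixing ends (back-to-back, no overlap).
Full Overdub starts before Dress Block ends → Dress Block and Full Overdub overlap.
Strings Mixing starts after Dress Block ends, so nothing later overlaps Dress Block either.
Strings Mixing starts before Full Overdub ends → Full Overdub and Strings Mixing overlap.
Soloist Session starts before Full Overdub ends → Full Overdub and Soloist Session overlap.
Soloist Session starts before Strings Mixing ends → Strings Mixing and Soloist Session overlap.

Dress Block & Full Overdub, Dress Block & Soloist Mixing, Dress Block & Woodwind Run-through, Full Overdub & Soloist Mixing, Full Overdub & Soloist Session, Full Overdub & Strings Mixing, Full Overdub & Woodwind Run-through, Soloist Mixing & Strings Mixing, Soloist Mixing & Woodwind Run-through, Soloist Session & Strings Mixing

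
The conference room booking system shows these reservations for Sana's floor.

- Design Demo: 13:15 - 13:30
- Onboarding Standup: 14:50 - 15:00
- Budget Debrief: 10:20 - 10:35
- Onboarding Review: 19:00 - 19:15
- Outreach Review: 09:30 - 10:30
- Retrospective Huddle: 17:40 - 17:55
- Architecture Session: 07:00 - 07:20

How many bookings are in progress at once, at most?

2

Walk through starts and ends in time order (an end at T is processed before a start at T):
07:00 start Architecture Session → 1
07:20 end Architecture Session → 0
09:30 start Outreach Review → 1
10:20 start Budget Debrief → 2
10:30 end Outreach Review → 1
10:35 end Budget Debrief → 0
13:15 start Design Demo → 1
13:30 end Design Demo → 0
14:50 start Onboarding Standup → 1
15:00 end Onboarding Standup → 0
17:40 start Retrospective Huddle → 1
17:55 end Retrospective Huddle → 0
19:00 start Onboarding Review → 1
19:15 end Onboarding Review → 0
Peak is 2, at 10:20 (Budget Debrief, Outreach Review).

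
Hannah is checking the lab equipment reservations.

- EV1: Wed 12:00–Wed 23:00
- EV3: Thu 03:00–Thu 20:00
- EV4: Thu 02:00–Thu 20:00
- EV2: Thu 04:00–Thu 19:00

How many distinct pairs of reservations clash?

Sorted by start: EV1, EV4, EV3, EV2.
EV4 starts after EV1 ends, so EV1 has no further overlaps.
EV3 starts before EV4 ends → EV4 and EV3 overlap.
EV2 starts before EV4 ends → EV4 and EV2 overlap.
EV2 starts before EV3 ends → EV3 and EV2 overlap.
Overlapping pairs: EV2 & EV3, EV2 & EV4, EV3 & EV4 — 3 in total.

3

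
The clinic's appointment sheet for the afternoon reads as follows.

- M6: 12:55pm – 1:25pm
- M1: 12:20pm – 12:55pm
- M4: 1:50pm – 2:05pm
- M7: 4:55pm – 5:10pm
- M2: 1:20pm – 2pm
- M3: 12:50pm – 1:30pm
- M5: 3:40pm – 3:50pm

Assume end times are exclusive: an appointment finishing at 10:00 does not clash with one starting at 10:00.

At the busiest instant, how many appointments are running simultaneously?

Sort all start/end points and keep a running count:
12:20pm start M1 → 1
12:50pm start M3 → 2
12:55pm end M1 → 1
12:55pm start M6 → 2
1:20pm start M2 → 3
1:25pm end M6 → 2
1:30pm end M3 → 1
1:50pm start M4 → 2
2pm end M2 → 1
2:05pm end M4 → 0
3:40pm start M5 → 1
3:50pm end M5 → 0
4:55pm start M7 → 1
5:10pm end M7 → 0
Peak is 3, at 1:20pm (M2, M3, M6).

3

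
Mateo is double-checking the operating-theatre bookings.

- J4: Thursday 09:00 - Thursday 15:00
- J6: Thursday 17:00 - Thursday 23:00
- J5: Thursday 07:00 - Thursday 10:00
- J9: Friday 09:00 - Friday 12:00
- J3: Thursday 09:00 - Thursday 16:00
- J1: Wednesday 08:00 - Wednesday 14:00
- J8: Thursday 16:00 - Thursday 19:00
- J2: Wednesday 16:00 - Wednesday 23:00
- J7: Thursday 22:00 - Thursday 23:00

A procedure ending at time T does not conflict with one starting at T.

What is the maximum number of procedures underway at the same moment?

Sort all start/end points and keep a running count:
Wednesday 08:00 start J1 → 1
Wednesday 14:00 end J1 → 0
Wednesday 16:00 start J2 → 1
Wednesday 23:00 end J2 → 0
Thursday 07:00 start J5 → 1
Thursday 09:00 start J3 → 2
Thursday 09:00 start J4 → 3
Thursday 10:00 end J5 → 2
Thursday 15:00 end J4 → 1
Thursday 16:00 end J3 → 0
Thursday 16:00 start J8 → 1
Thursday 17:00 start J6 → 2
Thursday 19:00 end J8 → 1
Thursday 22:00 start J7 → 2
Thursday 23:00 end J6 → 1
Thursday 23:00 end J7 → 0
Friday 09:00 start J9 → 1
Friday 12:00 end J9 → 0
Peak is 3, at Thursday 09:00 (J3, J4, J5).

3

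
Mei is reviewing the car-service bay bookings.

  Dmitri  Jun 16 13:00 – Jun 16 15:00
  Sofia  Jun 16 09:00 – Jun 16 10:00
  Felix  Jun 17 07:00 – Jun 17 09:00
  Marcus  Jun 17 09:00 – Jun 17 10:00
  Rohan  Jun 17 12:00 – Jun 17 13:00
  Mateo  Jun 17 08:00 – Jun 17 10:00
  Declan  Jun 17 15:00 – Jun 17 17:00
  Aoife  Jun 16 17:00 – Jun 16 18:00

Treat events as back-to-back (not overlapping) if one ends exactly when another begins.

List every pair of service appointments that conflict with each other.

Check each pair: they overlap iff neither finishes before the other starts.
Sorted by start: Sofia, Dmitri, Aoife, Felix, Mateo, Marcus, Rohan, Declan.
Dmitri starts after Sofia ends; Sofia is clear from here.
Aoife starts after Dmitri ends; Dmitri is clear from here.
Felix starts after Aoife ends; Aoife is clear from here.
Mateo starts before Felix ends → Felix and Mateo overlap.
Marcus starts exactly when Felix ends (back-to-back, no overlap); Felix is clear from here.
Marcus starts before Mateo ends → Mateo and Marcus overlap.
Rohan starts after Mateo ends; Mateo is clear from here.
Rohan starts after Marcus ends; Marcus is clear from here.
Declan starts after Rohan ends.

Felix & Mateo, Marcus & Mateo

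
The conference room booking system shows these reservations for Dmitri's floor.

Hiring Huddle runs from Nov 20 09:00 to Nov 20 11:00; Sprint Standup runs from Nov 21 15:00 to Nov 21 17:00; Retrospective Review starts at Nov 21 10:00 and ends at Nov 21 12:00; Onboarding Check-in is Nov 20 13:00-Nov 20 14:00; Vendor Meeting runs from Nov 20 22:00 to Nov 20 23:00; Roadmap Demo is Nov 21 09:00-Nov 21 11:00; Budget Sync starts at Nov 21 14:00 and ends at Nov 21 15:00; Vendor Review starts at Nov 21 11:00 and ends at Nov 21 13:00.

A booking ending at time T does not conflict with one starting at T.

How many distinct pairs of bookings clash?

2

Sorted by start: Hiring Huddle, Onboarding Check-in, Vendor Meeting, Roadmap Demo, Retrospective Review, Vendor Review, Budget Sync, Sprint Standup.
Onboarding Check-in starts after Hiring Huddle ends — done with Hiring Huddle.
Vendor Meeting starts after Onboarding Check-in ends — done with Onboarding Check-in.
Roadmap Demo starts after Vendor Meeting ends — done with Vendor Meeting.
Retrospective Review starts before Roadmap Demo ends → Roadmap Demo and Retrospective Review overlap.
Vendor Review starts exactly when Roadmap Demo ends (back-to-back, no overlap) — done with Roadmap Demo.
Vendor Review starts before Retrospective Review ends → Retrospective Review and Vendor Review overlap.
Budget Sync starts after Retrospective Review ends — done with Retrospective Review.
Budget Sync starts after Vendor Review ends — done with Vendor Review.
Sprint Standup starts exactly when Budget Sync ends (back-to-back, no overlap).
Overlapping pairs: Retrospective Review & Roadmap Demo, Retrospective Review & Vendor Review — 2 in total.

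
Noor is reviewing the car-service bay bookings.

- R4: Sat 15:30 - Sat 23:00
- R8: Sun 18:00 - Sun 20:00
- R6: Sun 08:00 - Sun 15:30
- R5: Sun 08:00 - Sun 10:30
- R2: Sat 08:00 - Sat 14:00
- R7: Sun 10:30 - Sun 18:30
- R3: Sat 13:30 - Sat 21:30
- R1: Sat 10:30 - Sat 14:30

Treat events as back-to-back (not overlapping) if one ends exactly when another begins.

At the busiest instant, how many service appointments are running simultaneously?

Sweep the timeline, counting +1 at each start and −1 at each end (ends before starts at a tie):
Sat 08:00 start R2 → 1
Sat 10:30 start R1 → 2
Sat 13:30 start R3 → 3
Sat 14:00 end R2 → 2
Sat 14:30 end R1 → 1
Sat 15:30 start R4 → 2
Sat 21:30 end R3 → 1
Sat 23:00 end R4 → 0
Sun 08:00 start R5 → 1
Sun 08:00 start R6 → 2
Sun 10:30 end R5 → 1
Sun 10:30 start R7 → 2
Sun 15:30 end R6 → 1
Sun 18:00 start R8 → 2
Sun 18:30 end R7 → 1
Sun 20:00 end R8 → 0
Peak is 3, at Sat 13:30 (R1, R2, R3).

3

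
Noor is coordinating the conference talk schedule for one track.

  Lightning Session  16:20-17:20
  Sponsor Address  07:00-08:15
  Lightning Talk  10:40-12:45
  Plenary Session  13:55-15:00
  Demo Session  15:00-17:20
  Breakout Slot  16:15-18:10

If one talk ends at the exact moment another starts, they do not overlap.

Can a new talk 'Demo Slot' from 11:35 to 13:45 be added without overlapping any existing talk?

Sponsor Address: ends 08:15 at or before Demo Slot starts 11:35 → clear.
Lightning Talk: starts 10:40 before Demo Slot ends 13:45, and ends 12:45 after Demo Slot starts 11:35 → overlap.
Plenary Session: starts 13:55 at or after Demo Slot ends 13:45 → clear.
Demo Session: starts 15:00 at or after Demo Slot ends 13:45 → clear.
Breakout Slot: starts 16:15 at or after Demo Slot ends 13:45 → clear.
Lightning Session: starts 16:20 at or after Demo Slot ends 13:45 → clear.
Demo Slot overlaps Lightning Talk.

No — it overlaps Lightning Talk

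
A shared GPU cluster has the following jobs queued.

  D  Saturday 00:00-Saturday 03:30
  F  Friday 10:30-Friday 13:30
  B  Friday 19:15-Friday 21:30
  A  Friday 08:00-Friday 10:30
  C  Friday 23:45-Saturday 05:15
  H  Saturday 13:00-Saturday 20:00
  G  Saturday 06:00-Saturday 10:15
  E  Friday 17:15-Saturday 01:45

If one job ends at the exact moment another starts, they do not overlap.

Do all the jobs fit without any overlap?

Sorted by start: A, F, E, B, C, D, G, H.
F starts exactly when A ends (back-to-back, no overlap), so A has no further overlaps.
E starts after F ends, so F has no further overlaps.
B starts before E ends → E and B overlap.
That's a conflict, so the schedule is not conflict-free.

No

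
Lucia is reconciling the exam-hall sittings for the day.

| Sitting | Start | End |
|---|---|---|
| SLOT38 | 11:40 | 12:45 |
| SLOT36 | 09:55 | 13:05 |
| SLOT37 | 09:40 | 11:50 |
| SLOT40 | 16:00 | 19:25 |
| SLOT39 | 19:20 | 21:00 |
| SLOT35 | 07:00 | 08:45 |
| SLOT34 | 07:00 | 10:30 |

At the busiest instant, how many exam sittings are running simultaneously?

3

Sweep the timeline, counting +1 at each start and −1 at each end (ends before starts at a tie):
07:00 start SLOT34 → 1
07:00 start SLOT35 → 2
08:45 end SLOT35 → 1
09:40 start SLOT37 → 2
09:55 start SLOT36 → 3
10:30 end SLOT34 → 2
11:40 start SLOT38 → 3
11:50 end SLOT37 → 2
12:45 end SLOT38 → 1
13:05 end SLOT36 → 0
16:00 start SLOT40 → 1
19:20 start SLOT39 → 2
19:25 end SLOT40 → 1
21:00 end SLOT39 → 0
Peak is 3, at 09:55 (SLOT34, SLOT36, SLOT37).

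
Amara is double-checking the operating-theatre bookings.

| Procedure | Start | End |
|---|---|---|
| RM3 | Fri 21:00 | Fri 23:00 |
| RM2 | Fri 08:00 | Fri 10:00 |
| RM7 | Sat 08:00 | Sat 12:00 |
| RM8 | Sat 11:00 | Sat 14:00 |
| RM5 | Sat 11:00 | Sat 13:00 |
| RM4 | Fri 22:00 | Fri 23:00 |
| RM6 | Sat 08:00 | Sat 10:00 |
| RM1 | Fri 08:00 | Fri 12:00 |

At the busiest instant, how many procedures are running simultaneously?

3

Sweep the timeline, counting +1 at each start and −1 at each end (ends before starts at a tie):
Fri 08:00 start RM1 → 1
Fri 08:00 start RM2 → 2
Fri 10:00 end RM2 → 1
Fri 12:00 end RM1 → 0
Fri 21:00 start RM3 → 1
Fri 22:00 start RM4 → 2
Fri 23:00 end RM3 → 1
Fri 23:00 end RM4 → 0
Sat 08:00 start RM6 → 1
Sat 08:00 start RM7 → 2
Sat 10:00 end RM6 → 1
Sat 11:00 start RM5 → 2
Sat 11:00 start RM8 → 3
Sat 12:00 end RM7 → 2
Sat 13:00 end RM5 → 1
Sat 14:00 end RM8 → 0
Peak is 3, at Sat 11:00 (RM5, RM7, RM8).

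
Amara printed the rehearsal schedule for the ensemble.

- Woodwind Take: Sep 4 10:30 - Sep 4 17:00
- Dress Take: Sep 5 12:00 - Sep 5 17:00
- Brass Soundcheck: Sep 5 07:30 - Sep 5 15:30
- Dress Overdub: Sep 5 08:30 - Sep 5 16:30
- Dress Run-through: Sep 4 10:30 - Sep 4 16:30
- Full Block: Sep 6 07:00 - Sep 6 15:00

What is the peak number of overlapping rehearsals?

3

Sweep the timeline, counting +1 at each start and −1 at each end (ends before starts at a tie):
Sep 4 10:30 start Dress Run-through → 1
Sep 4 10:30 start Woodwind Take → 2
Sep 4 16:30 end Dress Run-through → 1
Sep 4 17:00 end Woodwind Take → 0
Sep 5 07:30 start Brass Soundcheck → 1
Sep 5 08:30 start Dress Overdub → 2
Sep 5 12:00 start Dress Take → 3
Sep 5 15:30 end Brass Soundcheck → 2
Sep 5 16:30 end Dress Overdub → 1
Sep 5 17:00 end Dress Take → 0
Sep 6 07:00 start Full Block → 1
Sep 6 15:00 end Full Block → 0
Peak is 3, at Sep 5 12:00 (Brass Soundcheck, Dress Overdub, Dress Take).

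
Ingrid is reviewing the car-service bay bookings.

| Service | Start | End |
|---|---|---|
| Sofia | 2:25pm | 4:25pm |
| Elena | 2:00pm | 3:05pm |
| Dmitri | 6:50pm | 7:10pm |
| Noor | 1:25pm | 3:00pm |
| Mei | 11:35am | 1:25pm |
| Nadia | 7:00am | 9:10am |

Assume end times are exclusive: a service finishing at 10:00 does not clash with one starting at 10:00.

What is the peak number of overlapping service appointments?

3

Walk through starts and ends in time order (an end at T is processed before a start at T):
7:00am start Nadia → 1
9:10am end Nadia → 0
11:35am start Mei → 1
1:25pm end Mei → 0
1:25pm start Noor → 1
2:00pm start Elena → 2
2:25pm start Sofia → 3
3:00pm end Noor → 2
3:05pm end Elena → 1
4:25pm end Sofia → 0
6:50pm start Dmitri → 1
7:10pm end Dmitri → 0
Peak is 3, at 2:25pm (Elena, Noor, Sofia).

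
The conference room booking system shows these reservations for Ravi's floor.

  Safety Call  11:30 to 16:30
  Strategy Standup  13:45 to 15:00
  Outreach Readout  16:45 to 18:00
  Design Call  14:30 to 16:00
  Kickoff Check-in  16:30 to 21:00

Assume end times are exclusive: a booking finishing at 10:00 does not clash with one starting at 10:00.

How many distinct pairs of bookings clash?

Sorted by start: Safety Call, Strategy Standup, Design Call, Kickoff Check-in, Outreach Readout.
Strategy Standup starts before Safety Call ends → Safety Call and Strategy Standup overlap.
Design Call starts before Safety Call ends → Safety Call and Design Call overlap.
Kickoff Check-in starts exactly when Safety Call ends (back-to-back, no overlap); Safety Call is clear from here.
Design Call starts before Strategy Standup ends → Strategy Standup and Design Call overlap.
Kickoff Check-in starts after Strategy Standup ends; Strategy Standup is clear from here.
Kickoff Check-in starts after Design Call ends; Design Call is clear from here.
Outreach Readout starts before Kickoff Check-in ends → Kickoff Check-in and Outreach Readout overlap.
Overlapping pairs: Design Call & Safety Call, Design Call & Strategy Standup, Kickoff Check-in & Outreach Readout, Safety Call & Strategy Standup — 4 in total.

4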